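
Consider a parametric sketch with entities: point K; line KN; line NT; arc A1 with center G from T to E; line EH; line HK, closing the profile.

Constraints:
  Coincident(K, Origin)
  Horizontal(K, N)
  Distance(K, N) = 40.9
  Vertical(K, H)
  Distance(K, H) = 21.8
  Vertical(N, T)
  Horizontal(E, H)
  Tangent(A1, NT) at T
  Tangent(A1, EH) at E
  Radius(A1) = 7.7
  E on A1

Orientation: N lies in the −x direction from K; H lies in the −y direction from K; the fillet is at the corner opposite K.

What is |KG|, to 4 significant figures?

36.07

K is at the origin; KN is horizontal with |KN| = 40.9 and N on the −x side, so N = (-40.90, 0.000). K and H share the same x with |KH| = 21.8 and H on the −y side, so H = (0.000, -21.80). The virtual corner opposite K is at (-40.90, -21.80). Tangency of A1 to NT means the radius GT is perpendicular to NT and since A1 is tangent to EH there, GE ⟂ EH, with radius 7.7, so the center G sits 7.7 in from both sides at G = (-33.20, -14.10). Then |KG| = |G − K| = 36.07.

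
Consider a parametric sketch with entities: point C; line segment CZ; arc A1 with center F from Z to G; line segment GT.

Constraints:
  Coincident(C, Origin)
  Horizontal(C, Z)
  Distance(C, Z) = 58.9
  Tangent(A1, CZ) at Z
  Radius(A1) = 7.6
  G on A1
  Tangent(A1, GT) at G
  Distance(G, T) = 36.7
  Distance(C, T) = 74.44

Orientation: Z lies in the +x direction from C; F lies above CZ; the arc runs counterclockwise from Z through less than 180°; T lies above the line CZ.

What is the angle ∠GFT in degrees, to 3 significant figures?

78.3°

Checks: ∠(FZ, ZC) = 90.00° ✓; |FG| = 7.600 ✓; ∠(FG, GT) = 90.00° ✓; |GT| = 36.70 ✓; |CT| = 74.44 ✓.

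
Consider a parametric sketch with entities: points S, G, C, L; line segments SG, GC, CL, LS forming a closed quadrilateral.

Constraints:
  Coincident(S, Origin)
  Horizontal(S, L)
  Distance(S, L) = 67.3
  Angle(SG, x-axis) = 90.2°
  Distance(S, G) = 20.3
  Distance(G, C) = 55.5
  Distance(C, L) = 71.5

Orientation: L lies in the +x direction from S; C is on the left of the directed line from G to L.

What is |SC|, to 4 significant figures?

72.43

Checks: S = (0.00, 0.00) ✓; |GC| = 55.50 ✓; |CL| = 71.50 ✓.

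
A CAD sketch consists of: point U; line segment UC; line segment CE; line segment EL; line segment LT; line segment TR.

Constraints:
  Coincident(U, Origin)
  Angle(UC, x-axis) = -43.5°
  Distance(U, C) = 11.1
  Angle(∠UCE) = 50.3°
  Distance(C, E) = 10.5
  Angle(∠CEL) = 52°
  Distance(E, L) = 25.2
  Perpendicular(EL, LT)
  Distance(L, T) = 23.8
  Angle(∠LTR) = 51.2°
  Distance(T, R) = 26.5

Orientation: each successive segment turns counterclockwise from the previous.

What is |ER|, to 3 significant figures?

8.51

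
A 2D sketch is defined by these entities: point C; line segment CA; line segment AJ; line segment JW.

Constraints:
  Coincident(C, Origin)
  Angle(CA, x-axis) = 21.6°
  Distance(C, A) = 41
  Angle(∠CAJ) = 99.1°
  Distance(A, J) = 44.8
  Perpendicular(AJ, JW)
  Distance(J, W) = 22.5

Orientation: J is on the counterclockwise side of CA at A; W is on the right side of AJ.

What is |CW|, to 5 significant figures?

81.222

∠CAJ = 99.1°, so AJ runs at 21.6° + (180° − 99.1°) = 102.50° from the x-axis; with |AJ| = 44.8, J = A + 44.8·(cos 102.50°, sin 102.50°) = (28.424, 58.831). The perpendicularity gives JW at right angles to AJ; with |JW| = 22.5 on the right of AJ, W = J + 22.5·(0.97630, 0.21644) = (50.391, 63.701). Then |CW| = |W − C| = 81.222.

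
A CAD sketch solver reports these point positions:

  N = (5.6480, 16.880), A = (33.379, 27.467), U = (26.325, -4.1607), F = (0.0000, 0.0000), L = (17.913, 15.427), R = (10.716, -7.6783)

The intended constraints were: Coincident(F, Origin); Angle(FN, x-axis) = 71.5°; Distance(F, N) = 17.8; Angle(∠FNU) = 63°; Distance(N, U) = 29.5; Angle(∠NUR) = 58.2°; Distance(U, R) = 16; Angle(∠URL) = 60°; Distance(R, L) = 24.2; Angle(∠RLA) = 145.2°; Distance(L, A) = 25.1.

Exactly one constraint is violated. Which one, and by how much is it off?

Distance(L, A) = 25.1 — off by 5.50.

F = (0.00, 0.00) ✓; FN at 71.50° ✓; |FN| = 17.80 ✓; ∠FNU = 63.00° ✓; |NU| = 29.50 ✓; ∠NUR = 58.20° ✓; |UR| = 16.00 ✓; ∠URL = 60.00° ✓; |RL| = 24.20 ✓; ∠RLA = 145.2° ✓; |LA| = 19.60 ✗.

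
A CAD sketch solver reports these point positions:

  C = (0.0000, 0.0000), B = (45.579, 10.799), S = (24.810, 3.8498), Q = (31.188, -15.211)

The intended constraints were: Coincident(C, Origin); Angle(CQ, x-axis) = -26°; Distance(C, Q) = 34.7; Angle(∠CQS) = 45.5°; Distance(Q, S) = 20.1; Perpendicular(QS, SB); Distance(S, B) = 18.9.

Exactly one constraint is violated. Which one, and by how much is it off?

Distance(S, B) = 18.9 — off by 3.00.

C = (0.00, 0.00) ✓; CQ at -26.00° ✓; |CQ| = 34.70 ✓; ∠CQS = 45.50° ✓; |QS| = 20.10 ✓; ∠(QS, SB) = 90.00° ✓; |SB| = 21.90 ✗.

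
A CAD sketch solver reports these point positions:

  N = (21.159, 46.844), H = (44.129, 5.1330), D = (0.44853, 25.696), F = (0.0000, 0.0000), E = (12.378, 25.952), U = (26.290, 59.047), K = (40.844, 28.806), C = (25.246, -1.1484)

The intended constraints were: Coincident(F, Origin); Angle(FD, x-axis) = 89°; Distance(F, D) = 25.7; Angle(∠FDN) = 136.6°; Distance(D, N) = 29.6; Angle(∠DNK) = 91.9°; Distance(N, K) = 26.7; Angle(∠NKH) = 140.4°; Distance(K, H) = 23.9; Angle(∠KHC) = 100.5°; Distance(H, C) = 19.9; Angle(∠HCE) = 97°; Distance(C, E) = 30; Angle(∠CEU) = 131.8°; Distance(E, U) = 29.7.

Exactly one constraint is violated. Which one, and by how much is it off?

Distance(E, U) = 29.7 — off by 6.20.

F = (0.00, 0.00) ✓; FD at 89.00° ✓; |FD| = 25.70 ✓; ∠FDN = 136.6° ✓; |DN| = 29.60 ✓; ∠DNK = 91.90° ✓; |NK| = 26.70 ✓; ∠NKH = 140.4° ✓; |KH| = 23.90 ✓; ∠KHC = 100.5° ✓; |HC| = 19.90 ✓; ∠HCE = 97.00° ✓; |CE| = 30.00 ✓; ∠CEU = 131.8° ✓; |EU| = 35.90 ✗.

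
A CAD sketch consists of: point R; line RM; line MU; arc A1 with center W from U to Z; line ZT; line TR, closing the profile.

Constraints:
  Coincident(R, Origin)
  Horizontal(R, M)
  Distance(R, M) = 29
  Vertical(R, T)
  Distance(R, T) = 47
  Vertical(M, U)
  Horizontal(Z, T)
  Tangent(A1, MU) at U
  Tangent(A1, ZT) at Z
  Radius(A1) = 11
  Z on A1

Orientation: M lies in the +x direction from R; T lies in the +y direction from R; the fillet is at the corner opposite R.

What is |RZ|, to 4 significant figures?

50.33

The virtual corner opposite R is at (29.00, 47.00). Tangency of A1 to MU means the radius WU is perpendicular to MU and A1 meets ZT tangentially, so WZ is at right angles to ZT, with radius 11.0, so the center W sits 11.0 in from both sides at W = (18.00, 36.00). That places the tangent points at U = (29.00, 36.00) on MU and Z = (18.00, 47.00) on ZT. Then |RZ| = |Z − R| = 50.33.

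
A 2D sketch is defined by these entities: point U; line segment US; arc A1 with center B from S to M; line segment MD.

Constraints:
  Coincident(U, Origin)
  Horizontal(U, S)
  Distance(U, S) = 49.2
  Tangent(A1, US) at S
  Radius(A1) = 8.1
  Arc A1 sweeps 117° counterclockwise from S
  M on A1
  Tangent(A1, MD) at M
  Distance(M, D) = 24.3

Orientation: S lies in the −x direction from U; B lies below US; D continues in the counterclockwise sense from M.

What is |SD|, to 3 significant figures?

33.6

U is at the origin; US is horizontal with |US| = 49.2 and S on the −x side, so S = (-49.2, 0.00). A1 meets US tangentially, so BS is at right angles to US, so B = S + (0, -8.1) = (-49.2, -8.10). On A1, S sits at bearing 90° from B; a 117° counterclockwise sweep puts M at bearing 207°, so M = B + 8.1·(cos 207°, sin 207°) = (-56.4, -11.8). Since A1 is tangent to MD there, BM ⟂ MD, so MD runs along (−sin 207°, cos 207°); with |MD| = 24.3, D = (-45.4, -33.4). Then |SD| = |D − S| = 33.6.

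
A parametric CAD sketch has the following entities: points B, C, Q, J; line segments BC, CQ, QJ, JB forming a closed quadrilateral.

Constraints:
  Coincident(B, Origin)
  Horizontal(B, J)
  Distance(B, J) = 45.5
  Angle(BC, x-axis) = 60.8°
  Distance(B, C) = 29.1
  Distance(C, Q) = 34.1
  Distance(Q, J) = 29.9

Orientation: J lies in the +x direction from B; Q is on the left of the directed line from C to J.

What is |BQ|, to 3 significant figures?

56.5

B is at the origin; B and J share the same y with |BJ| = 45.5 and J in +x, so J = (45.5, 0). BC runs at 60.8° with |BC| = 29.1, so C = (14.2, 25.4). Q is determined by |CQ| = 34.1 and |QJ| = 29.9 together: it lies at the intersection of circle(C, 34.1) and circle(J, 29.9). With |CJ| = 40.3, the foot of the radical line on CJ is 23.5 from C and the perpendicular offset is √(34.1² − 23.5²) = 24.7. Taking the left-of-CJ solution: Q = (48.0, 29.8).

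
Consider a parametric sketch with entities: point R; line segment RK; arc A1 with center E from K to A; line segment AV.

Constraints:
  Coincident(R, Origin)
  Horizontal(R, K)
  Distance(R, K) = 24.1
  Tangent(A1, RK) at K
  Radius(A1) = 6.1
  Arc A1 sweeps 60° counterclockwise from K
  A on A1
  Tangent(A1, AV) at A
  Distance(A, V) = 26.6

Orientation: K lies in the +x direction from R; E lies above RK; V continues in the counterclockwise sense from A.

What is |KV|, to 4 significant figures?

32.03

On A1, K sits at bearing -90° from E; a 60° counterclockwise sweep puts A at bearing -30°, so A = E + 6.1·(cos -30°, sin -30°) = (29.38, 3.050). Tangency of A1 to AV means the radius EA is perpendicular to AV, so AV runs along (−sin -30°, cos -30°); with |AV| = 26.6, V = (42.68, 26.09). Then |KV| = |V − K| = 32.03.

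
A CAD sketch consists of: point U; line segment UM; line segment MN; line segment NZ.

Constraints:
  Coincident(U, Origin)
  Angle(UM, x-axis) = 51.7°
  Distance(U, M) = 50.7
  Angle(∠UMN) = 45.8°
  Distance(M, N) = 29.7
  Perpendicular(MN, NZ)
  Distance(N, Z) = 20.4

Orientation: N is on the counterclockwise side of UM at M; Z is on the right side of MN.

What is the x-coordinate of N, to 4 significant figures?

1.880

U is at the origin; UM runs at 51.7° with length 50.7, so M = 50.7·(cos 51.7°, sin 51.7°) = (31.42, 39.79). ∠UMN = 45.8°, so MN runs at 51.7° + (180° − 45.8°) = 185.9° from the x-axis; with |MN| = 29.7, N = M + 29.7·(cos 185.9°, sin 185.9°) = (1.880, 36.74). So N.x = 1.880.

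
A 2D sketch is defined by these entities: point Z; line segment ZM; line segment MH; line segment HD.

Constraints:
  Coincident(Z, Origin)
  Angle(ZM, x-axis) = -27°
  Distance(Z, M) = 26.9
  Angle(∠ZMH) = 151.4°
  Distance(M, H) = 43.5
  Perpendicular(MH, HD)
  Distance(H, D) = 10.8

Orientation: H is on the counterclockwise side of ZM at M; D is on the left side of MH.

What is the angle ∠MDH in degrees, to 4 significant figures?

76.06°

∠ZMH = 151.4°, so MH runs at -27.0° + (180° − 151.4°) = 1.600° from the x-axis; with |MH| = 43.5, H = M + 43.5·(cos 1.600°, sin 1.600°) = (67.45, -11.00). MH ⟂ HD; with |HD| = 10.8 on the left of MH, D = H + 10.8·(-0.02792, 0.9996) = (67.15, -0.2020). Then cos ∠MDH = DM·DH / (|DM||DH|), giving 76.06°.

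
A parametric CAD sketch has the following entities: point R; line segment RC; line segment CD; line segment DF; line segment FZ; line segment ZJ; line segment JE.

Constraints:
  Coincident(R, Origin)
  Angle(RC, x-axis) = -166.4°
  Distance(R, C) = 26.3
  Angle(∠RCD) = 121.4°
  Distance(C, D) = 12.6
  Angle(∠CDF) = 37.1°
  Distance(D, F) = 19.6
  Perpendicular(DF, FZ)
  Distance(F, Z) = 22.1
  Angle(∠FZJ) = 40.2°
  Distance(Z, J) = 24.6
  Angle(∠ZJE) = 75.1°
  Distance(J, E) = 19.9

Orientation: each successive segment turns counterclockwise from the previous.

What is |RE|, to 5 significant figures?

13.190

R is at the origin; RC runs at -166.4° with length 26.3, so C = (-25.563, -6.1842). ∠RCD = 121.4° gives CD at -107.80° from the x-axis; with |CD| = 12.6, D = (-29.414, -18.181). ∠CDF = 37.1° gives DF at 35.100° from the x-axis; with |DF| = 19.6, F = (-13.379, -6.9110). The perpendicularity gives FZ at right angles to DF, so FZ runs at 125.10°; with |FZ| = 22.1, Z = (-26.086, 11.170). ∠FZJ = 40.2° gives ZJ at -95.100° from the x-axis; with |ZJ| = 24.6, J = (-28.273, -13.332). ∠ZJE = 75.1° gives JE at 9.8000° from the x-axis; with |JE| = 19.9, E = (-8.6634, -9.9453). Then |RE| = |E − R| = 13.190.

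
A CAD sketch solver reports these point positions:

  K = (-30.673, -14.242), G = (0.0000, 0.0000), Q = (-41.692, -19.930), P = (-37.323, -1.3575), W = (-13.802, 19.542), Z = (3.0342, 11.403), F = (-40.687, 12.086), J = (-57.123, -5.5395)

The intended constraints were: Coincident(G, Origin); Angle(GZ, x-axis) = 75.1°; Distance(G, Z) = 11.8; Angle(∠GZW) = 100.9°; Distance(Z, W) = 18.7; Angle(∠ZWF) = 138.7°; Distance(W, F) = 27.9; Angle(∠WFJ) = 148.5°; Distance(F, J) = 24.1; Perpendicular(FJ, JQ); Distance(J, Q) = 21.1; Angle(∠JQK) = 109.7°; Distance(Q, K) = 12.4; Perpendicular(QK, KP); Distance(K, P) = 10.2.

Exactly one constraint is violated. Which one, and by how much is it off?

Distance(K, P) = 10.2 — off by 4.30.

G = (0.00, 0.00) ✓; GZ at 75.10° ✓; |GZ| = 11.80 ✓; ∠GZW = 100.9° ✓; |ZW| = 18.70 ✓; ∠ZWF = 138.7° ✓; |WF| = 27.90 ✓; ∠WFJ = 148.5° ✓; |FJ| = 24.10 ✓; ∠(FJ, JQ) = 90.00° ✓; |JQ| = 21.10 ✓; ∠JQK = 109.7° ✓; |QK| = 12.40 ✓; ∠(QK, KP) = 90.00° ✓; |KP| = 14.50 ✗.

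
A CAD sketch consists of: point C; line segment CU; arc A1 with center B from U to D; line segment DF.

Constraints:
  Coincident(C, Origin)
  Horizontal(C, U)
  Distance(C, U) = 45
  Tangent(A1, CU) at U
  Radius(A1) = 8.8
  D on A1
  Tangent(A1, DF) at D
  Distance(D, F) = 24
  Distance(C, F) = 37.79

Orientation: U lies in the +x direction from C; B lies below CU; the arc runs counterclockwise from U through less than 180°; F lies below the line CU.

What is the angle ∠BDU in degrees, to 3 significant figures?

57.7°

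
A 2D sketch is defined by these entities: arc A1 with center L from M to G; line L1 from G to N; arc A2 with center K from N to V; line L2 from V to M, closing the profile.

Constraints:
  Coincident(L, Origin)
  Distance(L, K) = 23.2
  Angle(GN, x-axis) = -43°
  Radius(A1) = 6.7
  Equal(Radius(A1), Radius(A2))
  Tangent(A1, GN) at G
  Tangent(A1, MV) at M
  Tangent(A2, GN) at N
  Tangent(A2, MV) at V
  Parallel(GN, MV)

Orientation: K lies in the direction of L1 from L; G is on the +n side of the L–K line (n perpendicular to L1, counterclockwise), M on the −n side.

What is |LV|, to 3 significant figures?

24.1

The slot axis is L1's direction at -43.0°, so u = (cos -43.0°, sin -43.0°) = (0.731, -0.682) and n = (−sin -43.0°, cos -43.0°) = (0.682, 0.731). L is at the origin and K lies 23.2 along u from L, so K = 23.2·u = (17.0, -15.8). Tangency of A1 to both parallel lines with radius 6.7 puts G and M at L ± 6.7·n: G = (4.57, 4.90), M = (-4.57, -4.90). Equal radii place N and V the same way about K: N = K + 6.7·n = (21.5, -10.9), V = K − 6.7·n = (12.4, -20.7). Then |LV| = |V − L| = 24.1.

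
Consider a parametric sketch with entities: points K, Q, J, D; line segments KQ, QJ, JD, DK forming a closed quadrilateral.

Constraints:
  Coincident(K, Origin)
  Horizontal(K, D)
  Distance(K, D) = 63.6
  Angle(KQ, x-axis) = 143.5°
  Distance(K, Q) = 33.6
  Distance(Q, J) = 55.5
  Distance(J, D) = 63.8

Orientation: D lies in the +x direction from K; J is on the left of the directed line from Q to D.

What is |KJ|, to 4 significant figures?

52.09

Checks: |QJ| = 55.50 ✓; |JD| = 63.80 ✓.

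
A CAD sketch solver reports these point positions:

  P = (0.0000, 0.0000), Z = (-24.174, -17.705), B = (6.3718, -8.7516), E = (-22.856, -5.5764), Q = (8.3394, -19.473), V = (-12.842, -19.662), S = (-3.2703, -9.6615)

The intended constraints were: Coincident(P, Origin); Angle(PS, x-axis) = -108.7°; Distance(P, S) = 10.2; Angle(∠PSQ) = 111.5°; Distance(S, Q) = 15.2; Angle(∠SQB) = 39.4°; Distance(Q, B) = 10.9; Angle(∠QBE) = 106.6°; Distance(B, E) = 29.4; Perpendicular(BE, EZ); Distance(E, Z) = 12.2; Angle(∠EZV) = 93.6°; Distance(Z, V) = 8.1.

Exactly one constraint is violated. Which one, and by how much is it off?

Distance(Z, V) = 8.1 — off by 3.40.

P = (0.00, 0.00) ✓; PS at -108.7° ✓; |PS| = 10.20 ✓; ∠PSQ = 111.5° ✓; |SQ| = 15.20 ✓; ∠SQB = 39.40° ✓; |QB| = 10.90 ✓; ∠QBE = 106.6° ✓; |BE| = 29.40 ✓; ∠(BE, EZ) = 90.00° ✓; |EZ| = 12.20 ✓; ∠EZV = 93.60° ✓; |ZV| = 11.50 ✗.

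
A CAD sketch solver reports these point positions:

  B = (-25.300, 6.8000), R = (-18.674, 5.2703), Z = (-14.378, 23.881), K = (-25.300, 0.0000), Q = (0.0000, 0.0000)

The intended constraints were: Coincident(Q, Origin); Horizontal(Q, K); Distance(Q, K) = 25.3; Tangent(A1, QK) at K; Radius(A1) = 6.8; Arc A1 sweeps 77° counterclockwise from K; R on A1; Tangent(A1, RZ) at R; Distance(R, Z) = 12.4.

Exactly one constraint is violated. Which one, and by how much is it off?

Distance(R, Z) = 12.4 — off by 6.70.

Q = (0.00, 0.00) ✓; Q.y = 0.00, K.y = 0.00 ✓; |QK| = 25.30 ✓; ∠(BK, KQ) = 90.00° ✓; |BK| = 6.800 ✓; bearing(B→R) − bearing(B→K) = 77.00° ✓; |BR| = 6.800 ✓; ∠(BR, RZ) = 90.00° ✓; |RZ| = 19.10 ✗.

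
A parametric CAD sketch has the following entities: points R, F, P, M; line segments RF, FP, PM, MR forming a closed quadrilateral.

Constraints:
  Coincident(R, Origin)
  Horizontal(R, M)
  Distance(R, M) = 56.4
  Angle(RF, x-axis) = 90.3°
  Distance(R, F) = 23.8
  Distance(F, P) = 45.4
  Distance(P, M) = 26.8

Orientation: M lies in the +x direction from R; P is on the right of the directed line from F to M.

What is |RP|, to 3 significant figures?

32.5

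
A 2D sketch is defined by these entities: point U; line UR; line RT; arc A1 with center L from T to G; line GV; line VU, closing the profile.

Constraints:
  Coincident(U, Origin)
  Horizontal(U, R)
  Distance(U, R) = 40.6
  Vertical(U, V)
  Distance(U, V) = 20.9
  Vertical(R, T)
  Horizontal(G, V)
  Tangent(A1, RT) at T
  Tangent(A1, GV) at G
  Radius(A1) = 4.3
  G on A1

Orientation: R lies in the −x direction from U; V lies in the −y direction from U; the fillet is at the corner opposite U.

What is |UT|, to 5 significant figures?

43.863

U is at the origin; UR is horizontal with |UR| = 40.6 and R on the −x side, so R = (-40.600, 0.0000). U and V share the same x with |UV| = 20.9 and V on the −y side, so V = (0.0000, -20.900). The virtual corner opposite U is at (-40.600, -20.900). The tangent condition forces LT to be normal to RT and the tangent condition forces LG to be normal to GV, with radius 4.3, so the center L sits 4.3 in from both sides at L = (-36.300, -16.600). That places the tangent points at T = (-40.600, -16.600) on RT and G = (-36.300, -20.900) on GV. Then |UT| = |T − U| = 43.863.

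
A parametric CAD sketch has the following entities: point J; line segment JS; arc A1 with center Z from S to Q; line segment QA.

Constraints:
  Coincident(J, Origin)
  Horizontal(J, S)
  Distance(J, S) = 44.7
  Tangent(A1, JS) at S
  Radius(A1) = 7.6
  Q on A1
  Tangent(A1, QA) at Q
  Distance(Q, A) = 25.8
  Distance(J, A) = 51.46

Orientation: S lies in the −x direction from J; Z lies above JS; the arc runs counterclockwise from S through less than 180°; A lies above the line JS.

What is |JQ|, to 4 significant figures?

37.99

Checks: ∠(ZS, SJ) = 90.00° ✓; |ZS| = 7.600 ✓; |ZQ| = 7.600 ✓; ∠(ZQ, QA) = 90.00° ✓; |QA| = 25.80 ✓; |JA| = 51.46 ✓.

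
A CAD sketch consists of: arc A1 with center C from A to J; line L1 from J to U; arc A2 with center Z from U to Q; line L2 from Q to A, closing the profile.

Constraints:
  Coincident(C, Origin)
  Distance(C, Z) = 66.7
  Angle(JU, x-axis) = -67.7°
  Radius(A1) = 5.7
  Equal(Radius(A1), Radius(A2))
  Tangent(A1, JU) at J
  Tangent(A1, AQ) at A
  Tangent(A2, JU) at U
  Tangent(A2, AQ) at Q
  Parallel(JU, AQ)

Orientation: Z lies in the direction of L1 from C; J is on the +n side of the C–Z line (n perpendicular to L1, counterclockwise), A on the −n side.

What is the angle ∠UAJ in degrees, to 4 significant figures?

80.30°

Tangency of A1 to both parallel lines with radius 5.7 puts J and A at C ± 5.7·n: J = (5.274, 2.163), A = (-5.274, -2.163). Equal radii place U and Q the same way about Z: U = Z + 5.7·n = (30.58, -59.55), Q = Z − 5.7·n = (20.04, -63.87). Then cos ∠UAJ = AU·AJ / (|AU||AJ|), giving 80.30°.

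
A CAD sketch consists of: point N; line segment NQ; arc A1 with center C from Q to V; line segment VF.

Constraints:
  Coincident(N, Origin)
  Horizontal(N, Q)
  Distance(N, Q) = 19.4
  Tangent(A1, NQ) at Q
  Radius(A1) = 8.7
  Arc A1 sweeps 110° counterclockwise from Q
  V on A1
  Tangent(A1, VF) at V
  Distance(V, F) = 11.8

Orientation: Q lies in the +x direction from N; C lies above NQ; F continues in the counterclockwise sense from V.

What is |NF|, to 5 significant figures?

32.746

N is at the origin; N and Q share the same y with |NQ| = 19.4 and Q on the +x side, so Q = (19.400, 0.0000). Since A1 is tangent to NQ there, CQ ⟂ NQ, so C = Q + (0, 8.7) = (19.400, 8.7000). On A1, Q sits at bearing -90° from C; a 110° counterclockwise sweep puts V at bearing 20°, so V = C + 8.7·(cos 20°, sin 20°) = (27.575, 11.676). Since A1 is tangent to VF there, CV ⟂ VF, so VF runs along (−sin 20°, cos 20°); with |VF| = 11.8, F = (23.539, 22.764). Then |NF| = |F − N| = 32.746.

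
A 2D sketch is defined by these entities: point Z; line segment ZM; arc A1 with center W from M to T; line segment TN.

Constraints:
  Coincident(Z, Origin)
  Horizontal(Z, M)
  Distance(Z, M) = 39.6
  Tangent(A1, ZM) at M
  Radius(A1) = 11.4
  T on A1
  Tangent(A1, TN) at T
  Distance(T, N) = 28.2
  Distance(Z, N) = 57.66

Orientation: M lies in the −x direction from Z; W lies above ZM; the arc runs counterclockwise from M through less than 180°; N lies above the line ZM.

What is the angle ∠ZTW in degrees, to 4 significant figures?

129.4°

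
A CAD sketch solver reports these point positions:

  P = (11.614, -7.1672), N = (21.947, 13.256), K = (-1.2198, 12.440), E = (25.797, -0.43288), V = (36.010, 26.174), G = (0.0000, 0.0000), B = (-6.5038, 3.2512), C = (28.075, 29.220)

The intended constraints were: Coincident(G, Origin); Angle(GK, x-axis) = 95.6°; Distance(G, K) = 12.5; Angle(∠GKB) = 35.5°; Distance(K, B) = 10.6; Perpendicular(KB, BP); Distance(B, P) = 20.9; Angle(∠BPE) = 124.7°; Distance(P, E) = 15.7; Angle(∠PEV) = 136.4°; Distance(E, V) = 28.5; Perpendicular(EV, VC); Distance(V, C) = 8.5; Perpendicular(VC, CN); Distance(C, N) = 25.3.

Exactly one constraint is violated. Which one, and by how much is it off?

Distance(C, N) = 25.3 — off by 8.20.

G = (0.00, 0.00) ✓; GK at 95.60° ✓; |GK| = 12.50 ✓; ∠GKB = 35.50° ✓; |KB| = 10.60 ✓; ∠(KB, BP) = 90.00° ✓; |BP| = 20.90 ✓; ∠BPE = 124.7° ✓; |PE| = 15.70 ✓; ∠PEV = 136.4° ✓; |EV| = 28.50 ✓; ∠(EV, VC) = 90.00° ✓; |VC| = 8.500 ✓; ∠(VC, CN) = 90.00° ✓; |CN| = 17.10 ✗.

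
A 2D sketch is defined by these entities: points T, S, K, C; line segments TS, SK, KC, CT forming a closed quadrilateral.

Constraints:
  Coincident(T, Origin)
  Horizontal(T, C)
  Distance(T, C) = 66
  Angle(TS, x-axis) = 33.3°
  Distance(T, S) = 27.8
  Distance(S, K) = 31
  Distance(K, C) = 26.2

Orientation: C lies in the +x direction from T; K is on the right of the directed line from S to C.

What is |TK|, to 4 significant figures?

42.76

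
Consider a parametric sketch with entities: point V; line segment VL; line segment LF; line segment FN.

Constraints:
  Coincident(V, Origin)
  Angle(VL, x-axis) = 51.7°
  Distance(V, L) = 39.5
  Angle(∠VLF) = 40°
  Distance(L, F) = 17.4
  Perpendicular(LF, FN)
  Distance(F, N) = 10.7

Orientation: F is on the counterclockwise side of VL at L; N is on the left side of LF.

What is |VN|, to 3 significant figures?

19.5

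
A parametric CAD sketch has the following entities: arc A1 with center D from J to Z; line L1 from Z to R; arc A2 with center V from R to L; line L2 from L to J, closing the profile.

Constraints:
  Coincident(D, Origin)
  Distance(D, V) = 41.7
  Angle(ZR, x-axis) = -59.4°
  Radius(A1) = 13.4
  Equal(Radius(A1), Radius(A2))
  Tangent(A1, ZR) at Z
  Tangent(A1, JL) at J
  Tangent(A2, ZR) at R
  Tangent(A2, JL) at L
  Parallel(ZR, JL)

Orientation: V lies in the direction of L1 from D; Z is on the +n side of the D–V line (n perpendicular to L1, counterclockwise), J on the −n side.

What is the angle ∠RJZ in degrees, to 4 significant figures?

57.27°

The slot axis is L1's direction at -59.4°, so u = (cos -59.4°, sin -59.4°) = (0.5090, -0.8607) and n = (−sin -59.4°, cos -59.4°) = (0.8607, 0.5090). D is at the origin and V lies 41.7 along u from D, so V = 41.7·u = (21.23, -35.89). Tangency of A1 to both parallel lines with radius 13.4 puts Z and J at D ± 13.4·n: Z = (11.53, 6.821), J = (-11.53, -6.821). Equal radii place R and L the same way about V: R = V + 13.4·n = (32.76, -29.07), L = V − 13.4·n = (9.693, -42.71). Then cos ∠RJZ = JR·JZ / (|JR||JZ|), giving 57.27°.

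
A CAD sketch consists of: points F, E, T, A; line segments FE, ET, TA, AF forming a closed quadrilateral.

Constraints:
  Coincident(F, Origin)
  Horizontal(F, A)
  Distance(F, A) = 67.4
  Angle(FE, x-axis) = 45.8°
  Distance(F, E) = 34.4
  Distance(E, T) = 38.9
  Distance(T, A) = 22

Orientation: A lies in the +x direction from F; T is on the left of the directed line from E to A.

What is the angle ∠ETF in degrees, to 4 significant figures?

23.57°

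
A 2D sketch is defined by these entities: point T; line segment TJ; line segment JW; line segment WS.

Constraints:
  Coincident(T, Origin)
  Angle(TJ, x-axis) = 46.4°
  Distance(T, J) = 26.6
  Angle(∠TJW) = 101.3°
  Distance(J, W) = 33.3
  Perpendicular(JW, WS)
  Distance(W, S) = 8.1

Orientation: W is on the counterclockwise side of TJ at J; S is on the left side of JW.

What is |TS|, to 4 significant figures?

42.50

T is at the origin; TJ runs at 46.4° with length 26.6, so J = 26.6·(cos 46.4°, sin 46.4°) = (18.34, 19.26). ∠TJW = 101.3°, so JW runs at 46.4° + (180° − 101.3°) = 125.1° from the x-axis; with |JW| = 33.3, W = J + 33.3·(cos 125.1°, sin 125.1°) = (-0.8038, 46.51). JW is perpendicular to WS; with |WS| = 8.1 on the left of JW, S = W + 8.1·(-0.8181, -0.5750) = (-7.431, 41.85). Then |TS| = |S − T| = 42.50.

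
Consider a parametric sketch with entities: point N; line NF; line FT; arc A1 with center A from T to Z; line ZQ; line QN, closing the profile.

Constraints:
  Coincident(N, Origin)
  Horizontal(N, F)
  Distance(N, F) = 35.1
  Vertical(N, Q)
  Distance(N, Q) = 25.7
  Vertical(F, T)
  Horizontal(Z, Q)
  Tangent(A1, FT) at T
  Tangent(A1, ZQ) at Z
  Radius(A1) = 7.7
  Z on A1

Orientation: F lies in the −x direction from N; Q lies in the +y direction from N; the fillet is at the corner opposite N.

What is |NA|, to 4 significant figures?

32.78

N is at the origin; NF is horizontal with |NF| = 35.1 and F on the −x side, so F = (-35.10, 0.000). N and Q share the same x with |NQ| = 25.7 and Q on the +y side, so Q = (0.000, 25.70). The virtual corner opposite N is at (-35.10, 25.70). A1 meets FT tangentially, so AT is at right angles to FT and A1 meets ZQ tangentially, so AZ is at right angles to ZQ, with radius 7.7, so the center A sits 7.7 in from both sides at A = (-27.40, 18.00). Then |NA| = |A − N| = 32.78.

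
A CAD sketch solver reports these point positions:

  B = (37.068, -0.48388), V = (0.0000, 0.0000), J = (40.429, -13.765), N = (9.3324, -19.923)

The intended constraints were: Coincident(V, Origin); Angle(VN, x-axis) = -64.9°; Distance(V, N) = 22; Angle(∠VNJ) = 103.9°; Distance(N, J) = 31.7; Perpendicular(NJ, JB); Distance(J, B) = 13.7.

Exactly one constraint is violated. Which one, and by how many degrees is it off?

Perpendicular(NJ, JB) — off by 3.00°.

V = (0.00, 0.00) ✓; VN at -64.90° ✓; |VN| = 22.00 ✓; ∠VNJ = 103.9° ✓; |NJ| = 31.70 ✓; ∠(NJ, JB) = 93.00° ✗; |JB| = 13.70 ✓.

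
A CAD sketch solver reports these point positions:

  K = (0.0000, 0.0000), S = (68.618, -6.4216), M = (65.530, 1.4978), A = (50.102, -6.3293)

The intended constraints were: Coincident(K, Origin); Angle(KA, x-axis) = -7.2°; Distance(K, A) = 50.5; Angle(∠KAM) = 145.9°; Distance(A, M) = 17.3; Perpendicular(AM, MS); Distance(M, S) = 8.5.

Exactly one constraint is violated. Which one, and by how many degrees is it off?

Perpendicular(AM, MS) — off by 5.60°.

K = (0.00, 0.00) ✓; KA at -7.200° ✓; |KA| = 50.50 ✓; ∠KAM = 145.9° ✓; |AM| = 17.30 ✓; ∠(AM, MS) = 95.60° ✗; |MS| = 8.500 ✓.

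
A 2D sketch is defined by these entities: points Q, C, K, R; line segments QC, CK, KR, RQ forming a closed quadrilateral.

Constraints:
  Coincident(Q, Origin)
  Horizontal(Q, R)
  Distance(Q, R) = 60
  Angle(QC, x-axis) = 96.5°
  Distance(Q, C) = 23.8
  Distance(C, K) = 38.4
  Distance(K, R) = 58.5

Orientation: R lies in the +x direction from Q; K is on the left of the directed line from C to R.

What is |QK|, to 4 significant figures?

55.16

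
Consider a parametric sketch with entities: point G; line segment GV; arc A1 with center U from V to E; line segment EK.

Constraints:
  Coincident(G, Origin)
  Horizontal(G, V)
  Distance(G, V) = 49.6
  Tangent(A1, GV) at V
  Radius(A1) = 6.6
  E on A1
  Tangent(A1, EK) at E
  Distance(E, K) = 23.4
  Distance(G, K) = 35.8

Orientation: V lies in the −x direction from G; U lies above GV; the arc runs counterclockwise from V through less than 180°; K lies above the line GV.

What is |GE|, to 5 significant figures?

44.607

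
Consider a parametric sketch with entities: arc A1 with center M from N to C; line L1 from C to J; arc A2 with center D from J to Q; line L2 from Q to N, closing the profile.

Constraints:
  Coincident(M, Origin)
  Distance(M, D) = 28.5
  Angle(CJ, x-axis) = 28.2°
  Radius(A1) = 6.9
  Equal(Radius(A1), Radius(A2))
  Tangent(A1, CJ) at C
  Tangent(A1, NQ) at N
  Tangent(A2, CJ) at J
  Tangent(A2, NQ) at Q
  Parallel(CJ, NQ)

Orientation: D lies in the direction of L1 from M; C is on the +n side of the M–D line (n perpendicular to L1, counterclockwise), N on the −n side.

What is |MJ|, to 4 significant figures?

29.32

The slot axis is L1's direction at 28.2°, so u = (cos 28.2°, sin 28.2°) = (0.8813, 0.4726) and n = (−sin 28.2°, cos 28.2°) = (-0.4726, 0.8813). M is at the origin and D lies 28.5 along u from M, so D = 28.5·u = (25.12, 13.47). Tangency of A1 to both parallel lines with radius 6.9 puts C and N at M ± 6.9·n: C = (-3.261, 6.081), N = (3.261, -6.081). Equal radii place J and Q the same way about D: J = D + 6.9·n = (21.86, 19.55), Q = D − 6.9·n = (28.38, 7.387). Then |MJ| = |J − M| = 29.32.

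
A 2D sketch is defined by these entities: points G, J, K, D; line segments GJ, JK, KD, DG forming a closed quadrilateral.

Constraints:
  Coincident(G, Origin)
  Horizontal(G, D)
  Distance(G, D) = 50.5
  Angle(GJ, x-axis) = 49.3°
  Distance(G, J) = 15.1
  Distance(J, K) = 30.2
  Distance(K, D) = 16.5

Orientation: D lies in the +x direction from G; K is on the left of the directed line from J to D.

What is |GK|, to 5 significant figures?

41.999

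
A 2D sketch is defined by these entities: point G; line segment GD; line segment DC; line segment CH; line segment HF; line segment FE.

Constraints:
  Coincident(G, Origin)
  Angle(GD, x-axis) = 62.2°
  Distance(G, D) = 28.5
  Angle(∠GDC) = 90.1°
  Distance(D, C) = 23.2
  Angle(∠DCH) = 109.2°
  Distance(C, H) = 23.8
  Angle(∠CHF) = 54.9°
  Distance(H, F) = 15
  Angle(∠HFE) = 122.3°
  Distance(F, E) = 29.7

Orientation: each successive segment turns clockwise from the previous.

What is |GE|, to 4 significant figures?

39.50

∠CHF = 54.9° gives HF at 136.4° from the x-axis; with |HF| = 15.0, F = (19.45, 1.232). ∠HFE = 122.3° gives FE at 78.70° from the x-axis; with |FE| = 29.7, E = (25.27, 30.36). Then |GE| = |E − G| = 39.50.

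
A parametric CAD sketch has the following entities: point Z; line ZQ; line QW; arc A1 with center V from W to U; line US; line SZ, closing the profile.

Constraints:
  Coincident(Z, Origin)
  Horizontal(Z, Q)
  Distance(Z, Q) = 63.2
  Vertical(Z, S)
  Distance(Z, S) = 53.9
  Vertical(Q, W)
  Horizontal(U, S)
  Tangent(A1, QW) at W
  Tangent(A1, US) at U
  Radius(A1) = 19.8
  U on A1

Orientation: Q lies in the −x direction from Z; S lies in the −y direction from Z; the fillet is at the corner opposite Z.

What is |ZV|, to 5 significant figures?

55.194

Z is at the origin; Z and Q share the same y with |ZQ| = 63.2 and Q on the −x side, so Q = (-63.200, 0.0000). Z and S share the same x with |ZS| = 53.9 and S on the −y side, so S = (0.0000, -53.900). The virtual corner opposite Z is at (-63.200, -53.900). Since A1 is tangent to QW there, VW ⟂ QW and since A1 is tangent to US there, VU ⟂ US, with radius 19.8, so the center V sits 19.8 in from both sides at V = (-43.400, -34.100). Then |ZV| = |V − Z| = 55.194.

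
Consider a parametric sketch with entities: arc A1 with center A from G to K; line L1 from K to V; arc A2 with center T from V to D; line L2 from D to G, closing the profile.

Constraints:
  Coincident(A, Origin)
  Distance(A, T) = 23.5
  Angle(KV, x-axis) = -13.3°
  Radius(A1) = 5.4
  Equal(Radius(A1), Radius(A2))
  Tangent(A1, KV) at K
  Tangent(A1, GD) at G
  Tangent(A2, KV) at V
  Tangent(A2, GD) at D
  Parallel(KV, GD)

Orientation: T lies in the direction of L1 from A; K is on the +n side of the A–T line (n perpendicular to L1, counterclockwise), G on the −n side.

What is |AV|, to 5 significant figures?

24.112

The slot axis is L1's direction at -13.3°, so u = (cos -13.3°, sin -13.3°) = (0.97318, -0.23005) and n = (−sin -13.3°, cos -13.3°) = (0.23005, 0.97318). A is at the origin and T lies 23.5 along u from A, so T = 23.5·u = (22.870, -5.4062). Tangency of A1 to both parallel lines with radius 5.4 puts K and G at A ± 5.4·n: K = (1.2423, 5.2552), G = (-1.2423, -5.2552). Equal radii place V and D the same way about T: V = T + 5.4·n = (24.112, -0.15100), D = T − 5.4·n = (21.627, -10.661). Then |AV| = |V − A| = 24.112.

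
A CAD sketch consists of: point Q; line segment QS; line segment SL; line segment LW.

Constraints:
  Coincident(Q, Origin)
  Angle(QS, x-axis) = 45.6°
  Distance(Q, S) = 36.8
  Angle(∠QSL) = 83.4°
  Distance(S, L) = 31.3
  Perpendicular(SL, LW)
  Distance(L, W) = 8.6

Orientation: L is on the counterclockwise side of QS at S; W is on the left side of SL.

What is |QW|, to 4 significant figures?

38.91

∠QSL = 83.4°, so SL runs at 45.6° + (180° − 83.4°) = 142.2° from the x-axis; with |SL| = 31.3, L = S + 31.3·(cos 142.2°, sin 142.2°) = (1.016, 45.48). SL is perpendicular to LW; with |LW| = 8.6 on the left of SL, W = L + 8.6·(-0.6129, -0.7902) = (-4.255, 38.68). Then |QW| = |W − Q| = 38.91.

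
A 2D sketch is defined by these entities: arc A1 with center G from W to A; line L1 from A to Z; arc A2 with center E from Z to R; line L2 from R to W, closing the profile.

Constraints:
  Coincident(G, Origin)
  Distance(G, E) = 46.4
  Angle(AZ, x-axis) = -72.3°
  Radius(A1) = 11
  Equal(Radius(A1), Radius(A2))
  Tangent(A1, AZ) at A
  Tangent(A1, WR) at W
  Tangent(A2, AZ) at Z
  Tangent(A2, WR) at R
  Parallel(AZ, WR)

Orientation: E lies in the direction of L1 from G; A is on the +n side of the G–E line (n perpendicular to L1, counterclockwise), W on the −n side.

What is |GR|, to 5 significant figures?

47.686

The slot axis is L1's direction at -72.3°, so u = (cos -72.3°, sin -72.3°) = (0.30403, -0.95266) and n = (−sin -72.3°, cos -72.3°) = (0.95266, 0.30403). G is at the origin and E lies 46.4 along u from G, so E = 46.4·u = (14.107, -44.203). Tangency of A1 to both parallel lines with radius 11.0 puts A and W at G ± 11.0·n: A = (10.479, 3.3444), W = (-10.479, -3.3444). Equal radii place Z and R the same way about E: Z = E + 11.0·n = (24.586, -40.859), R = E − 11.0·n = (3.6279, -47.548). Then |GR| = |R − G| = 47.686.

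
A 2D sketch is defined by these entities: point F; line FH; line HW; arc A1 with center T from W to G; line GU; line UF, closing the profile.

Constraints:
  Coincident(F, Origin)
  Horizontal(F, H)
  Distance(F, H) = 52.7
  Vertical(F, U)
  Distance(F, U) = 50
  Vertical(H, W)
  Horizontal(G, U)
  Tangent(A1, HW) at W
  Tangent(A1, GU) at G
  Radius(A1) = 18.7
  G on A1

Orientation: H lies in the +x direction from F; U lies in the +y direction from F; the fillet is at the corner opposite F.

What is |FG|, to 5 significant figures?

60.465

The virtual corner opposite F is at (52.700, 50.000). Since A1 is tangent to HW there, TW ⟂ HW and A1 meets GU tangentially, so TG is at right angles to GU, with radius 18.7, so the center T sits 18.7 in from both sides at T = (34.000, 31.300). That places the tangent points at W = (52.700, 31.300) on HW and G = (34.000, 50.000) on GU. Then |FG| = |G − F| = 60.465.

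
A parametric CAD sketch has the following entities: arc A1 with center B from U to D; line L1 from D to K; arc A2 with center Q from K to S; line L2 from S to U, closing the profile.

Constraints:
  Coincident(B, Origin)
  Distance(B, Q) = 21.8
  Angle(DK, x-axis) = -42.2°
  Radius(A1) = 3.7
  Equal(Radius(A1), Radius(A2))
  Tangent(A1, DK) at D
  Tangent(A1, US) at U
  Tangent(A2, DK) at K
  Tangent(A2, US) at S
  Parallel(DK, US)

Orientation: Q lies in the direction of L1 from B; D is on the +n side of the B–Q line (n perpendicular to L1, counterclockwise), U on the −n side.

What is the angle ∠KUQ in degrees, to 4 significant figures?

9.117°

Tangency of A1 to both parallel lines with radius 3.7 puts D and U at B ± 3.7·n: D = (2.485, 2.741), U = (-2.485, -2.741). Equal radii place K and S the same way about Q: K = Q + 3.7·n = (18.63, -11.90), S = Q − 3.7·n = (13.66, -17.38). Then cos ∠KUQ = UK·UQ / (|UK||UQ|), giving 9.117°.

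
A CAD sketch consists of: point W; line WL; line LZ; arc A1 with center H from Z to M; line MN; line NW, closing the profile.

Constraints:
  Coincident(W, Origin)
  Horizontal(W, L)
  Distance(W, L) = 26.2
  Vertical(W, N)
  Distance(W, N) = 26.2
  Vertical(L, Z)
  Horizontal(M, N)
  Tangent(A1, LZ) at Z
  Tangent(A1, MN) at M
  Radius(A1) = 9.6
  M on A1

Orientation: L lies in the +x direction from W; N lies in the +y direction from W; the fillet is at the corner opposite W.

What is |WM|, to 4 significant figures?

31.02

W is at the origin; W and L share the same y with |WL| = 26.2 and L on the +x side, so L = (26.20, 0.000). W and N share the same x with |WN| = 26.2 and N on the +y side, so N = (0.000, 26.20). The virtual corner opposite W is at (26.20, 26.20). Since A1 is tangent to LZ there, HZ ⟂ LZ and the tangent condition forces HM to be normal to MN, with radius 9.6, so the center H sits 9.6 in from both sides at H = (16.60, 16.60). That places the tangent points at Z = (26.20, 16.60) on LZ and M = (16.60, 26.20) on MN. Then |WM| = |M − W| = 31.02.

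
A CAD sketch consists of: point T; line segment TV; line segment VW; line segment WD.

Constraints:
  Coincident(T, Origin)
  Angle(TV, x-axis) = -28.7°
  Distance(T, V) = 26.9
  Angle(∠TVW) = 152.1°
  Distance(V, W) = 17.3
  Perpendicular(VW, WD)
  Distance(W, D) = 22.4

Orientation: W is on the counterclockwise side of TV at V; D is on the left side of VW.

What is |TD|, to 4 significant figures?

42.23

T is at the origin; TV runs at -28.7° with length 26.9, so V = 26.9·(cos -28.7°, sin -28.7°) = (23.60, -12.92). ∠TVW = 152.1°, so VW runs at -28.7° + (180° − 152.1°) = -0.8000° from the x-axis; with |VW| = 17.3, W = V + 17.3·(cos -0.8000°, sin -0.8000°) = (40.89, -13.16). VW ⟂ WD; with |WD| = 22.4 on the left of VW, D = W + 22.4·(0.01396, 0.9999) = (41.21, 9.238). Then |TD| = |D − T| = 42.23.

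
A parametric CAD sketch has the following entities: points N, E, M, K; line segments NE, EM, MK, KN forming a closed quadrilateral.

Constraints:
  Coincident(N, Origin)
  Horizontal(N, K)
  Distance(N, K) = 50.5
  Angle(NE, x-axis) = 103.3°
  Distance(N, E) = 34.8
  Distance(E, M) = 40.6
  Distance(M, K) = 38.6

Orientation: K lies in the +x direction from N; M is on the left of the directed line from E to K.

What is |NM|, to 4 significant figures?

47.24

Checks: |EM| = 40.60 ✓; |MK| = 38.60 ✓.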